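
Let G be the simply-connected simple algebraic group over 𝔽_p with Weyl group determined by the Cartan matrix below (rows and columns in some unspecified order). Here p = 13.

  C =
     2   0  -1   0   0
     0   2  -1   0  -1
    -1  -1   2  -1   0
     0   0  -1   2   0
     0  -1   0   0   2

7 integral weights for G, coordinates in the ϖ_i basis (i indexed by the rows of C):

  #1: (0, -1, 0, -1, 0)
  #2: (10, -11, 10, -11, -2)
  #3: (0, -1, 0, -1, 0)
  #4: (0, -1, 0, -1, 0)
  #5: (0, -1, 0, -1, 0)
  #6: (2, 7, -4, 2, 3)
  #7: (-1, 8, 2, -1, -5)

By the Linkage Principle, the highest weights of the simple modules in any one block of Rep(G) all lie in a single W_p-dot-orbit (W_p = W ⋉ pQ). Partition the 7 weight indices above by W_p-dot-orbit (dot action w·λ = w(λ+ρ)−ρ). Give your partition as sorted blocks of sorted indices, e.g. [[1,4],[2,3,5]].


Cartan matrix: type D_5 (|W|=1920); un-permuting the 5 rows.

Alcove-folded reps (p=13, 7 weights, presented ϖ-order):

  λ_1 → (1, 0, 1, 0, 1)
  λ_2 → (1, 0, 1, 0, 1)
  λ_3 → (1, 0, 1, 0, 1)
  λ_4 → (1, 0, 1, 0, 1)
  λ_5 → (1, 0, 1, 0, 1)
  λ_6 → (0, 2, 1, 0, 2)
  λ_7 → (0, 2, 1, 0, 2)

Grouping the 7 weights by Ā_13-representative: 2 linkage classes.

[[1, 2, 3, 4, 5], [6, 7]]


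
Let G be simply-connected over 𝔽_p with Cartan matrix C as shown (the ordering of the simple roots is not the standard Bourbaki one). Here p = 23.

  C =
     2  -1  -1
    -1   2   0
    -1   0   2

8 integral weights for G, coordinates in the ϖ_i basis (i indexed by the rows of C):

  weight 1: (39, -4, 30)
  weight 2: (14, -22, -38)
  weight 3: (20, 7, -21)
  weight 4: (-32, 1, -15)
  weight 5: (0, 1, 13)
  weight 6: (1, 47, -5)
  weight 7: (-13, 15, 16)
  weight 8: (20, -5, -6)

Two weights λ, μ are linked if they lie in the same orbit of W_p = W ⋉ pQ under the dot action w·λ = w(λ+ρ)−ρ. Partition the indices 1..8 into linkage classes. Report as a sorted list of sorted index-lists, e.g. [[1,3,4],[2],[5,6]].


Dynkin diagram of C (from the 4 off-diagonal −1 entries): A_3.

W_23-reps of the 8 weights in Ā_23 (same 3-coord order as C):

    [1] (1, 2, 14)
    [2] (1, 2, 14)
    [3] (1, 2, 14)
    [4] (1, 2, 14)
    [5] (1, 2, 14)
    [6] (19, 2, 0)
    [7] (12, 4, 5)
    [8] (12, 4, 5)

Grouping the 8 weights by Ā_23-representative: 3 linkage classes.

[[1, 2, 3, 4, 5], [6], [7, 8]]


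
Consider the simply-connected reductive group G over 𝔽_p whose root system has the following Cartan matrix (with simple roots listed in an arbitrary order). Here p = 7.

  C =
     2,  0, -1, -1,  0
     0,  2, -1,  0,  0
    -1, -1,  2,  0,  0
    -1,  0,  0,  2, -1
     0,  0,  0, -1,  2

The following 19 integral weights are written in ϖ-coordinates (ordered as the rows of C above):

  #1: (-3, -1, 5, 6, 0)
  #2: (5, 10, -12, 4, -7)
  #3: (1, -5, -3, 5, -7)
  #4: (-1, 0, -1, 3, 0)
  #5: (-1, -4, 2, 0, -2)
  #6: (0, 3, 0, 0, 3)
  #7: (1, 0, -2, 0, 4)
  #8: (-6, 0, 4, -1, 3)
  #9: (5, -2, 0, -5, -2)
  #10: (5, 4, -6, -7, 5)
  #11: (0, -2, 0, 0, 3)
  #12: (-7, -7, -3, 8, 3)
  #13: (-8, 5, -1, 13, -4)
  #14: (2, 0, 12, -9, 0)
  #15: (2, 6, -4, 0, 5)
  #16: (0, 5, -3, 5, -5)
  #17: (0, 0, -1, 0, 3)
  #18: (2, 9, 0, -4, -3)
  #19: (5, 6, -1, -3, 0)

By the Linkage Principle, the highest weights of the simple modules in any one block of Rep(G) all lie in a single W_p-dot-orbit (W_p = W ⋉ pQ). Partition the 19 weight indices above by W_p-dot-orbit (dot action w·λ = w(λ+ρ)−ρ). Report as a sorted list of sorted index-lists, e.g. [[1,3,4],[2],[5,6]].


C ↔ A_5 under row/col permutation; |W(A_5)| = 720.

Folding the 19 weights λ_j+ρ into Ā_7 (reps in the given 5-coord order):

  λ_1+ρ ↦ (1, 0, 1, 1, 0);  λ_2+ρ ↦ (1, 0, 1, 1, 0);  λ_3+ρ ↦ (0, 1, 0, 4, 1);  λ_4+ρ ↦ (0, 1, 0, 4, 1);  λ_5+ρ ↦ (0, 3, 0, 0, 1);  λ_6+ρ ↦ (1, 0, 1, 1, 0);  λ_7+ρ ↦ (1, 1, 0, 1, 4);  λ_8+ρ ↦ (0, 1, 0, 4, 1);  λ_9+ρ ↦ (1, 1, 0, 1, 4);  λ_10+ρ ↦ (5, 0, 0, 1, 0);  λ_11+ρ ↦ (1, 1, 0, 1, 4);  λ_12+ρ ↦ (1, 1, 0, 1, 4);  λ_13+ρ ↦ (0, 3, 0, 0, 1);  λ_14+ρ ↦ (1, 0, 1, 1, 0);  λ_15+ρ ↦ (0, 3, 0, 0, 1);  λ_16+ρ ↦ (1, 0, 1, 1, 0);  λ_17+ρ ↦ (1, 1, 0, 1, 4);  λ_18+ρ ↦ (1, 0, 2, 1, 0);  λ_19+ρ ↦ (0, 1, 0, 4, 1)

6 distinct reps among the 19 weights ⇒ 6 W_7-linkage classes:

[[1, 2, 6, 14, 16], [3, 4, 8, 19], [5, 13, 15], [7, 9, 11, 12, 17], [10], [18]]


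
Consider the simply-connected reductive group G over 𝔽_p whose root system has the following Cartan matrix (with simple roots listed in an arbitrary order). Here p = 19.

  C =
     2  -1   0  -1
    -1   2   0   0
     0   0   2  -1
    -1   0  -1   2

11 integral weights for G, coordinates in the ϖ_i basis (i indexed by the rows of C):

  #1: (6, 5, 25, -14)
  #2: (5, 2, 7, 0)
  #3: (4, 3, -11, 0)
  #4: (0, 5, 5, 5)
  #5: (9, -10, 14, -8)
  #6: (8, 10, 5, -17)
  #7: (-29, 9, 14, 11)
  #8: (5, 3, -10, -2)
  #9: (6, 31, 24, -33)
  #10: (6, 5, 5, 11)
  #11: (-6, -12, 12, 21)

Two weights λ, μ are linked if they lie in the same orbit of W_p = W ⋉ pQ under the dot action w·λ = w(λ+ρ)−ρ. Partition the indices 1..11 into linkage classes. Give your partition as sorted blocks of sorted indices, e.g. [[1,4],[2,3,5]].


Cartan matrix: type A_4 (|W|=120); un-permuting the 4 rows.

Alcove-folded reps (p=19, 11 weights, presented ϖ-order):

  1: (1, 6, 6, 6);  2: (6, 3, 8, 1);  3: (4, 0, 1, 5);  4: (1, 6, 6, 6);  5: (6, 3, 8, 1);  6: (6, 3, 8, 1);  7: (6, 3, 8, 1);  8: (4, 0, 1, 5);  9: (1, 6, 6, 6);  10: (1, 6, 6, 6);  11: (0, 11, 3, 3)

Partition of {1..11} into 4 W_19-dot-orbits:

[[1, 4, 9, 10], [2, 5, 6, 7], [3, 8], [11]]


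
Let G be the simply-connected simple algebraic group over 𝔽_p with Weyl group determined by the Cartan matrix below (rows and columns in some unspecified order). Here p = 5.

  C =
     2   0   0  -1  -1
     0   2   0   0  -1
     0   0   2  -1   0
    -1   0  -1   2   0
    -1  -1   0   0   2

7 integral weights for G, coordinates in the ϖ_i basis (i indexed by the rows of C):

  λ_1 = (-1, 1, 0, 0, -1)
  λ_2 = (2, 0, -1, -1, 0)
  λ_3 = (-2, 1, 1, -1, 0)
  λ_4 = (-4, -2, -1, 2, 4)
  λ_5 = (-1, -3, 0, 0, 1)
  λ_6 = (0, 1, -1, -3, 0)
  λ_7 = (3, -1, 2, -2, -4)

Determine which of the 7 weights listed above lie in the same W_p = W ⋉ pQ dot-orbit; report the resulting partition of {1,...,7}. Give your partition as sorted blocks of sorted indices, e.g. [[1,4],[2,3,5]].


Root system A_5: the 5×5 matrix C matches after relabeling.

W_5-reps of the 7 weights in Ā_5 (same 5-coord order as C):

    λ_1 → (0, 2, 1, 1, 0)
    λ_2 → (3, 1, 0, 0, 1)
    λ_3 → (0, 2, 1, 1, 0)
    λ_4 → (3, 1, 0, 0, 1)
    λ_5 → (0, 2, 1, 1, 0)
    λ_6 → (0, 2, 1, 1, 0)
    λ_7 → (0, 2, 1, 1, 0)

2 distinct reps among the 7 weights ⇒ 2 W_5-linkage classes:

[[1, 3, 5, 6, 7], [2, 4]]


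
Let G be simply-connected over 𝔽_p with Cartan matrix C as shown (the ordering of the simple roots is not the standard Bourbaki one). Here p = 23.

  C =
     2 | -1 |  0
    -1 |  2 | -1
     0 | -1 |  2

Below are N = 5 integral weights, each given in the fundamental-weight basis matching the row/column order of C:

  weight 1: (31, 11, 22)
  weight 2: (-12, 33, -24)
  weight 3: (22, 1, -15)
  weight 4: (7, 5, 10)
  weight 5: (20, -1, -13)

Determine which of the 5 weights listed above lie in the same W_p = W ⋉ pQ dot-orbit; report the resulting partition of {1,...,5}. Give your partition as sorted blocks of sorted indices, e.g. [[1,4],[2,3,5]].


C ↔ A_3 under row/col permutation; |W(A_3)| = 24.

Ā_23 reps of the 5 weights (A_3, coords as presented):

  λ_1 → (9, 12, 0) · λ_2 → (0, 0, 12) · λ_3 → (9, 12, 0) · λ_4 → (6, 6, 9) · λ_5 → (9, 12, 0)

Grouping the 5 weights by Ā_23-representative: 3 linkage classes.

[[1, 3, 5], [2], [4]]


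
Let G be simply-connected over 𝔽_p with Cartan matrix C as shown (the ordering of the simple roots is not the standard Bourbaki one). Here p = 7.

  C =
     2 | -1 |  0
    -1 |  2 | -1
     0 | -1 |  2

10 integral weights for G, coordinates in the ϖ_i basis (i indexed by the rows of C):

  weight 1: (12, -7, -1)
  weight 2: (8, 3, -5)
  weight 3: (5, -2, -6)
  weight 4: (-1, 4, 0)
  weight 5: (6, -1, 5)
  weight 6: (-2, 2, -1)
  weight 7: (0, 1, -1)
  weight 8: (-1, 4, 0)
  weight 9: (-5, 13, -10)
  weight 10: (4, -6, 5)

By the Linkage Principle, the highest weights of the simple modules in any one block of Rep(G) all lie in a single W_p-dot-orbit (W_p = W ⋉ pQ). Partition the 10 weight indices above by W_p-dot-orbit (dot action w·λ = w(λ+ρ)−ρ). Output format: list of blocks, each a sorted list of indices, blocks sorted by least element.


Cartan matrix: type A_3 (|W|=24); un-permuting the 3 rows.

Alcove-folded reps (p=7, 10 weights, presented ϖ-order):

  λ_1 → (1, 0, 0)
  λ_2 → (1, 2, 0)
  λ_3 → (0, 5, 1)
  λ_4 → (0, 5, 1)
  λ_5 → (1, 0, 0)
  λ_6 → (1, 2, 0)
  λ_7 → (1, 2, 0)
  λ_8 → (0, 5, 1)
  λ_9 → (1, 2, 0)
  λ_10 → (0, 5, 1)

Grouping the 10 weights by Ā_7-representative: 3 linkage classes.

[[1, 5], [2, 6, 7, 9], [3, 4, 8, 10]]


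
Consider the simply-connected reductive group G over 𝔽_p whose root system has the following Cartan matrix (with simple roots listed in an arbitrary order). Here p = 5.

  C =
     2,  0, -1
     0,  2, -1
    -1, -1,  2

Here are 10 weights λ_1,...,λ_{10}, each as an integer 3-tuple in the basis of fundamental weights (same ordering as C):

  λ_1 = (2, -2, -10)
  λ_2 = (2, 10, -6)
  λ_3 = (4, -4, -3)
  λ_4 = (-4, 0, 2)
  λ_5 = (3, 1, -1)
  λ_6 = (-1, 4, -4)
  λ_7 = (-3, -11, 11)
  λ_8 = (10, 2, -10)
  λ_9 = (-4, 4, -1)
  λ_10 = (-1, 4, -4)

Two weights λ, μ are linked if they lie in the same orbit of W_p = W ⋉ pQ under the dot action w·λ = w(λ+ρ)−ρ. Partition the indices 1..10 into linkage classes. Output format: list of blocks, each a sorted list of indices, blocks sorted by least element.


Type A_3, rank 3, |W|=24; reorder rows/cols to standard.

Folding the 10 weights λ_j+ρ into Ā_5 (reps in the given 3-coord order):

  λ_1 → (3, 1, 0);  λ_2 → (3, 1, 0);  λ_3 → (0, 2, 3);  λ_4 → (3, 1, 0);  λ_5 → (3, 1, 0);  λ_6 → (3, 2, 0);  λ_7 → (0, 2, 3);  λ_8 → (3, 1, 0);  λ_9 → (0, 2, 3);  λ_10 → (3, 2, 0)

Linkage partition of the 10 weights (3 classes, p=5):

[[1, 2, 4, 5, 8], [3, 7, 9], [6, 10]]


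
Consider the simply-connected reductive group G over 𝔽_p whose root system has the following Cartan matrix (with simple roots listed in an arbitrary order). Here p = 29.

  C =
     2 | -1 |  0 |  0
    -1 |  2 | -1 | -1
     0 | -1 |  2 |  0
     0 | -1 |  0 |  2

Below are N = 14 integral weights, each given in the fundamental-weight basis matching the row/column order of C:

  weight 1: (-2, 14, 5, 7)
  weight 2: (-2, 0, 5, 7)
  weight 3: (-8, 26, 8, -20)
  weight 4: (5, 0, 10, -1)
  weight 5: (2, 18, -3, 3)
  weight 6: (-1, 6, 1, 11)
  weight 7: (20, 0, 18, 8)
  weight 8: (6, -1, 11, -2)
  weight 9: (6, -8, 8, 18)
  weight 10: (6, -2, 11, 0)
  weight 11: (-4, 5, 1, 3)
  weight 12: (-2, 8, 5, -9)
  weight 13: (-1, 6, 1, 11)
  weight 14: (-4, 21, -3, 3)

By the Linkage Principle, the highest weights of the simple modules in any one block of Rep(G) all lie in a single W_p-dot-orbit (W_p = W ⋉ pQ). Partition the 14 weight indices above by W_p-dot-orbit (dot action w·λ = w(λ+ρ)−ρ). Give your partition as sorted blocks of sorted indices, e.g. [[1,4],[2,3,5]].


C ↔ D_4 under row/col permutation; |W(D_4)| = 192.

Each λ_j+ρ reduced to Ā_29; 4-tuples below use C's row order:

  λ_1 → (1, 0, 6, 8);  λ_2 → (1, 0, 6, 8);  λ_3 → (0, 7, 2, 12);  λ_4 → (6, 1, 11, 0);  λ_5 → (3, 3, 2, 4);  λ_6 → (0, 7, 2, 12);  λ_7 → (0, 7, 2, 12);  λ_8 → (6, 1, 11, 0);  λ_9 → (0, 7, 2, 12);  λ_10 → (6, 1, 11, 0);  λ_11 → (3, 3, 2, 4);  λ_12 → (1, 0, 6, 8);  λ_13 → (0, 7, 2, 12);  λ_14 → (3, 3, 2, 4)

The 14 indices split into 4 linkage classes (same alcove rep ⇔ same W_29-dot-orbit):

[[1, 2, 12], [3, 6, 7, 9, 13], [4, 8, 10], [5, 11, 14]]


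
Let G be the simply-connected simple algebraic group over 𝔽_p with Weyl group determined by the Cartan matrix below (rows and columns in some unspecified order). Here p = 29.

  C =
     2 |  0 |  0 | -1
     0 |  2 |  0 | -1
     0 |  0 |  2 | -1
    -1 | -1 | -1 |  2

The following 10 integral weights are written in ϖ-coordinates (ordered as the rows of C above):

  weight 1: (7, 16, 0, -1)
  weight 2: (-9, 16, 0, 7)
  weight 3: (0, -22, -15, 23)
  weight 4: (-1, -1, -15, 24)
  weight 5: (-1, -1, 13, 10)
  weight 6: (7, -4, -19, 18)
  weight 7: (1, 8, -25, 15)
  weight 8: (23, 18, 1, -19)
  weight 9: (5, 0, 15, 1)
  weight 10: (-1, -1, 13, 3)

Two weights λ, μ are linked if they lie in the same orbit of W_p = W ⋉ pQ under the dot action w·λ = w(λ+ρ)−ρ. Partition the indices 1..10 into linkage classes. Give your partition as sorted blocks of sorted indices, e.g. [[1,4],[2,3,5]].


Cartan matrix: type D_4 (|W|=192); un-permuting the 4 rows.

λ_j+ρ reflected into Ā_29 (⟨·,θ^∨⟩≤29); 4-tuples as given:

  λ_1+ρ ↦ (8, 17, 1, 0);  λ_2+ρ ↦ (8, 17, 1, 0);  λ_3+ρ ↦ (10, 10, 3, 1);  λ_4+ρ ↦ (0, 0, 14, 4);  λ_5+ρ ↦ (0, 0, 14, 4);  λ_6+ρ ↦ (6, 1, 16, 2);  λ_7+ρ ↦ (6, 1, 16, 2);  λ_8+ρ ↦ (6, 1, 16, 2);  λ_9+ρ ↦ (6, 1, 16, 2);  λ_10+ρ ↦ (0, 0, 14, 4)

Grouping the 10 weights by Ā_29-representative: 4 linkage classes.

[[1, 2], [3], [4, 5, 10], [6, 7, 8, 9]]


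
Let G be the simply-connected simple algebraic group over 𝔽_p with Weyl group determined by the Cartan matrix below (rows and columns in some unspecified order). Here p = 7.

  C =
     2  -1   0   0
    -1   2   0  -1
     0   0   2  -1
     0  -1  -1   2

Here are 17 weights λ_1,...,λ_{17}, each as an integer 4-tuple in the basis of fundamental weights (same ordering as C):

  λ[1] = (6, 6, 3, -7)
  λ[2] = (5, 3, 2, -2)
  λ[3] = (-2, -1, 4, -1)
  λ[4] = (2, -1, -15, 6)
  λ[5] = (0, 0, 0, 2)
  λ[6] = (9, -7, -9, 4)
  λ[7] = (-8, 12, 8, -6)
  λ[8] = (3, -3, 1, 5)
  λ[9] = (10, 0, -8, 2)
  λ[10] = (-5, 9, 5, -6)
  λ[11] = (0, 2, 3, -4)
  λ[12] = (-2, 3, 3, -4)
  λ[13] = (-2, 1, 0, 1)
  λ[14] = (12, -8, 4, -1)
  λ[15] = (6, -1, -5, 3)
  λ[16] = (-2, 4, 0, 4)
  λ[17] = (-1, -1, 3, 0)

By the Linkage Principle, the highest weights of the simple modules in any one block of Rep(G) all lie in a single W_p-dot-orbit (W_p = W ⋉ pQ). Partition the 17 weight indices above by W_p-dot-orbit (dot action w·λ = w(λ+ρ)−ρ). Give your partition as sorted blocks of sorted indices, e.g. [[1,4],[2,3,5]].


A_4 Cartan matrix, 4 simple roots permuted; ρ=(1,1,1,1).

W_7-reps of the 17 weights in Ā_7 (same 4-coord order as C):

  1: (0, 0, 4, 1)
  2: (1, 1, 1, 2)
  3: (0, 0, 4, 1)
  4: (3, 0, 0, 0)
  5: (1, 1, 1, 3)
  6: (1, 1, 1, 3)
  7: (0, 1, 3, 2)
  8: (1, 1, 1, 3)
  9: (1, 0, 1, 3)
  10: (0, 1, 3, 2)
  11: (1, 0, 1, 3)
  12: (1, 0, 1, 3)
  13: (1, 1, 1, 2)
  14: (0, 0, 4, 1)
  15: (3, 0, 0, 0)
  16: (1, 1, 1, 2)
  17: (0, 0, 4, 1)

Linkage partition of the 17 weights (6 classes, p=7):

[[1, 3, 14, 17], [2, 13, 16], [4, 15], [5, 6, 8], [7, 10], [9, 11, 12]]


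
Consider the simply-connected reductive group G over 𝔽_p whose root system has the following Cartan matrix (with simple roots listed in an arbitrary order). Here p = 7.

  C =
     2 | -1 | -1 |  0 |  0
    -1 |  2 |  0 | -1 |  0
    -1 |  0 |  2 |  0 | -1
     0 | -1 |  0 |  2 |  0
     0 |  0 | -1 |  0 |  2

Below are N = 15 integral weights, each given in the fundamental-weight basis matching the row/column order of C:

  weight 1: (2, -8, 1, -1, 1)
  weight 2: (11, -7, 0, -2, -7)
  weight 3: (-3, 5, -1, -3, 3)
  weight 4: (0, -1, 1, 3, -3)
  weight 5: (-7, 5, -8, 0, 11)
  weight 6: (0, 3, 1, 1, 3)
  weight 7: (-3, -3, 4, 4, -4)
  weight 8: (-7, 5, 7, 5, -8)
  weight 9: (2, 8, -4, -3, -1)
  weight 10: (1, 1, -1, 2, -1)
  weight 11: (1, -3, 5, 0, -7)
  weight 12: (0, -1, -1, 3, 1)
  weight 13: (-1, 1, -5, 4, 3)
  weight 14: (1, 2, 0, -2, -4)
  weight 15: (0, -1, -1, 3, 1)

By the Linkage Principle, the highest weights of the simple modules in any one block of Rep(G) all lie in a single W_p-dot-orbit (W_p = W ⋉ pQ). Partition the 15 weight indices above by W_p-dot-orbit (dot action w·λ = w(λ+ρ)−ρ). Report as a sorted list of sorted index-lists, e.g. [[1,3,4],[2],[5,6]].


C ↔ A_5 under row/col permutation; |W(A_5)| = 720.

Ā_7 reps of the 15 weights (A_5, coords as presented):

  λ_1 → (2, 2, 0, 3, 0)
  λ_2 → (0, 1, 0, 0, 5)
  λ_3 → (0, 2, 2, 1, 1)
  λ_4 → (1, 0, 0, 4, 2)
  λ_5 → (0, 1, 0, 0, 5)
  λ_6 → (1, 0, 0, 4, 2)
  λ_7 → (0, 2, 2, 1, 1)
  λ_8 → (0, 1, 0, 0, 5)
  λ_9 → (2, 2, 0, 3, 0)
  λ_10 → (2, 2, 0, 3, 0)
  λ_11 → (0, 1, 0, 0, 5)
  λ_12 → (1, 0, 0, 4, 2)
  λ_13 → (2, 2, 0, 3, 0)
  λ_14 → (0, 2, 2, 1, 1)
  λ_15 → (1, 0, 0, 4, 2)

Partition of {1..15} into 4 W_7-dot-orbits:

[[1, 9, 10, 13], [2, 5, 8, 11], [3, 7, 14], [4, 6, 12, 15]]


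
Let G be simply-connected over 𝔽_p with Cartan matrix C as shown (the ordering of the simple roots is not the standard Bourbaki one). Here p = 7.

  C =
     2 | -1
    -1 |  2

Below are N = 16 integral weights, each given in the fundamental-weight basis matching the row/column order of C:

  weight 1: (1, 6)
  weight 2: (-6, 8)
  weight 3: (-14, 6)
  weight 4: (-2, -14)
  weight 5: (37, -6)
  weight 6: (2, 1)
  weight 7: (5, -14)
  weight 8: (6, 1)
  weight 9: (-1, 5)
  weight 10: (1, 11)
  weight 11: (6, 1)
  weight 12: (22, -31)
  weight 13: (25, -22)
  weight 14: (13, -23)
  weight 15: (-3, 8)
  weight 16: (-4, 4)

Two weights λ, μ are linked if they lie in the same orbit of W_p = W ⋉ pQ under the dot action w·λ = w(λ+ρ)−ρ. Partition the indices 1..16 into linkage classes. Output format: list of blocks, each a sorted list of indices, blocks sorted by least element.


Type A_2, rank 2, |W|=6; reorder rows/cols to standard.

λ_j+ρ reflected into Ā_7 (⟨·,θ^∨⟩≤7); 2-tuples as given:

  λ_1+ρ ↦ (0, 5)
  λ_2+ρ ↦ (3, 2)
  λ_3+ρ ↦ (1, 0)
  λ_4+ρ ↦ (0, 6)
  λ_5+ρ ↦ (3, 2)
  λ_6+ρ ↦ (3, 2)
  λ_7+ρ ↦ (1, 0)
  λ_8+ρ ↦ (5, 0)
  λ_9+ρ ↦ (0, 6)
  λ_10+ρ ↦ (5, 0)
  λ_11+ρ ↦ (5, 0)
  λ_12+ρ ↦ (5, 0)
  λ_13+ρ ↦ (5, 0)
  λ_14+ρ ↦ (0, 6)
  λ_15+ρ ↦ (0, 5)
  λ_16+ρ ↦ (3, 2)

The 16 indices split into 5 linkage classes (same alcove rep ⇔ same W_7-dot-orbit):

[[1, 15], [2, 5, 6, 16], [3, 7], [4, 9, 14], [8, 10, 11, 12, 13]]


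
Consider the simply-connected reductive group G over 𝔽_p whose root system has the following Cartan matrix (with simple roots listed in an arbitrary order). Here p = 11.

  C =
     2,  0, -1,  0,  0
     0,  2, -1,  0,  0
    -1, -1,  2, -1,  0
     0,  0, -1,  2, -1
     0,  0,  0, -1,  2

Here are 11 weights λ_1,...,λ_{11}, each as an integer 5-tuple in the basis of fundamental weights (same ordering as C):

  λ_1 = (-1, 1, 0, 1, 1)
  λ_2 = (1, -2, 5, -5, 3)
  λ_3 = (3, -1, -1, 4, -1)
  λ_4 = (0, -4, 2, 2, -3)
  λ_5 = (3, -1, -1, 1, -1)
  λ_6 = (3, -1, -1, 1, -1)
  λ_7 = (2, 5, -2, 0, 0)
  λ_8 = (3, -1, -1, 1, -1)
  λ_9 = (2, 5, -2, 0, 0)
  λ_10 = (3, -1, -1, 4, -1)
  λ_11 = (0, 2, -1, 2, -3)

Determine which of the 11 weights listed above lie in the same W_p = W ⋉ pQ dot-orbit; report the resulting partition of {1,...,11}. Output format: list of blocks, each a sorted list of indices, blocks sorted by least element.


Dynkin diagram of C (from the 8 off-diagonal −1 entries): D_5.

λ_j+ρ reflected into Ā_11 (⟨·,θ^∨⟩≤11); 5-tuples as given:

    [1] (0, 2, 1, 2, 2)
    [2] (2, 1, 1, 2, 0)
    [3] (4, 0, 0, 2, 0)
    [4] (1, 3, 0, 1, 2)
    [5] (4, 0, 0, 2, 0)
    [6] (4, 0, 0, 2, 0)
    [7] (2, 5, 1, 0, 1)
    [8] (4, 0, 0, 2, 0)
    [9] (2, 5, 1, 0, 1)
    [10] (4, 0, 0, 2, 0)
    [11] (1, 3, 0, 1, 2)

5 distinct reps among the 11 weights ⇒ 5 W_11-linkage classes:

[[1], [2], [3, 5, 6, 8, 10], [4, 11], [7, 9]]


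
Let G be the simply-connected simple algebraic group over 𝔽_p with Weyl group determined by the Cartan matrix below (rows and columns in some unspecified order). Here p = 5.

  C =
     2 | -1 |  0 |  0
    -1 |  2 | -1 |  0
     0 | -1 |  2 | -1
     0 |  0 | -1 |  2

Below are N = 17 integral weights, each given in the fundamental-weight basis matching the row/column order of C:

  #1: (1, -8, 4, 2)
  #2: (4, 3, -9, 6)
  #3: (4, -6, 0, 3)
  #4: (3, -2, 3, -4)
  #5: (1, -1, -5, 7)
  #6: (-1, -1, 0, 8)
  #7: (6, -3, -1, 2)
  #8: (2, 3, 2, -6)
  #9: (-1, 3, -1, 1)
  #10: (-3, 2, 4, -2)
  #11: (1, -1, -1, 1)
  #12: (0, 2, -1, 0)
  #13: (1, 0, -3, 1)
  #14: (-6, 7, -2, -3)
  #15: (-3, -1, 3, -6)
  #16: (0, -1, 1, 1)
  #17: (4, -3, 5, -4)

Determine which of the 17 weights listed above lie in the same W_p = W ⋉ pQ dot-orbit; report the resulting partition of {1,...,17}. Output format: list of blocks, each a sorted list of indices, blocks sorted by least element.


Dynkin diagram of C (from the 6 off-diagonal −1 entries): A_4.

Each λ_j+ρ reduced to Ā_5; 4-tuples below use C's row order:

  λ_1+ρ ↦ (2, 0, 0, 2);  λ_2+ρ ↦ (1, 1, 0, 1);  λ_3+ρ ↦ (0, 1, 4, 0);  λ_4+ρ ↦ (1, 1, 0, 1);  λ_5+ρ ↦ (1, 1, 0, 1);  λ_6+ρ ↦ (0, 1, 4, 0);  λ_7+ρ ↦ (2, 0, 0, 2);  λ_8+ρ ↦ (2, 0, 0, 2);  λ_9+ρ ↦ (1, 3, 0, 1);  λ_10+ρ ↦ (1, 0, 2, 2);  λ_11+ρ ↦ (2, 0, 0, 2);  λ_12+ρ ↦ (1, 3, 0, 1);  λ_13+ρ ↦ (1, 1, 1, 0);  λ_14+ρ ↦ (2, 0, 0, 2);  λ_15+ρ ↦ (1, 0, 2, 2);  λ_16+ρ ↦ (1, 0, 2, 2);  λ_17+ρ ↦ (1, 1, 0, 1)

Grouping the 17 weights by Ā_5-representative: 6 linkage classes.

[[1, 7, 8, 11, 14], [2, 4, 5, 17], [3, 6], [9, 12], [10, 15, 16], [13]]


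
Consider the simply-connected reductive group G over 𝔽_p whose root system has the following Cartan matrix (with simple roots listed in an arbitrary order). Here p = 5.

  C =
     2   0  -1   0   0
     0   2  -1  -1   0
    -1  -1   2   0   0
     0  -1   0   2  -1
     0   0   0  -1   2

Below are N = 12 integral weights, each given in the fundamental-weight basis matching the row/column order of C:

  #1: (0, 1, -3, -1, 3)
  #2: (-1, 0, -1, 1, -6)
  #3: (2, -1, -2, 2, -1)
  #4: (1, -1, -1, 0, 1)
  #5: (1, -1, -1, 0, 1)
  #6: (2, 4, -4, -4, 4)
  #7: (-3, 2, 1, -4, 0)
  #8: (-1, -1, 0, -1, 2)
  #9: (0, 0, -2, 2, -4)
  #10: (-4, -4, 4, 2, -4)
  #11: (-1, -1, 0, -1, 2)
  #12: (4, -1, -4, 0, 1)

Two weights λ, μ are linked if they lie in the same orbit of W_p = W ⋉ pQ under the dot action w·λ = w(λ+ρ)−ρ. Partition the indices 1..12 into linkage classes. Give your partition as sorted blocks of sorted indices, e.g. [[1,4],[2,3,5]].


A_5 Cartan matrix, 5 simple roots permuted; ρ=(1,1,1,1,1).

W_5-reps of the 12 weights in Ā_5 (same 5-coord order as C):

  λ_1 → (0, 0, 1, 0, 3)
  λ_2 → (2, 0, 0, 1, 2)
  λ_3 → (2, 1, 0, 2, 0)
  λ_4 → (2, 0, 0, 1, 2)
  λ_5 → (2, 0, 0, 1, 2)
  λ_6 → (2, 1, 0, 2, 0)
  λ_7 → (2, 0, 0, 1, 2)
  λ_8 → (0, 0, 1, 0, 3)
  λ_9 → (0, 0, 1, 0, 3)
  λ_10 → (2, 1, 0, 2, 0)
  λ_11 → (0, 0, 1, 0, 3)
  λ_12 → (2, 1, 0, 2, 0)

The 12 indices split into 3 linkage classes (same alcove rep ⇔ same W_5-dot-orbit):

[[1, 8, 9, 11], [2, 4, 5, 7], [3, 6, 10, 12]]


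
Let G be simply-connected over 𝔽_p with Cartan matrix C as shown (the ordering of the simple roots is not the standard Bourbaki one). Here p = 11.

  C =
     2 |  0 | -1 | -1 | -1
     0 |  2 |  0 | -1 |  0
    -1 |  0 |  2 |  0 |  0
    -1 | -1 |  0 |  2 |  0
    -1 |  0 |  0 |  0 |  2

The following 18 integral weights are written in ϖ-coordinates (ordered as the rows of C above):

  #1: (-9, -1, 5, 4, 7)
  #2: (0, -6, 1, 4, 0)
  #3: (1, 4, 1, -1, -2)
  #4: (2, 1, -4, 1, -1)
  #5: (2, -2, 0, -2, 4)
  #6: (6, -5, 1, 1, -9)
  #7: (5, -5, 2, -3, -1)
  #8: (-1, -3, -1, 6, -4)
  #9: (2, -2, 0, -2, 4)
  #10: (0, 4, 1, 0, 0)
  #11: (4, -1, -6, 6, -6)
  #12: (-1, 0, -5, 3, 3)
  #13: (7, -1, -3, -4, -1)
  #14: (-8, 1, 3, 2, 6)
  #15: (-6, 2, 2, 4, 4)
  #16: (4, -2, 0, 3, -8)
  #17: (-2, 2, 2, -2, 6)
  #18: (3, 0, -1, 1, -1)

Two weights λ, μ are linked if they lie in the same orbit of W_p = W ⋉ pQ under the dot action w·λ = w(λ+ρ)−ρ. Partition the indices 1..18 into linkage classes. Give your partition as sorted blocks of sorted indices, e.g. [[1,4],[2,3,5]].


Type D_5, rank 5, |W|=1920; reorder rows/cols to standard.

λ_j+ρ reflected into Ā_11 (⟨·,θ^∨⟩≤11); 5-tuples as given:

    1: (3, 3, 2, 0, 0)
    2: (1, 5, 2, 0, 1)
    3: (1, 5, 2, 0, 1)
    4: (0, 2, 3, 2, 0)
    5: (1, 1, 1, 1, 5)
    6: (1, 1, 1, 1, 5)
    7: (0, 2, 3, 2, 0)
    8: (0, 2, 3, 2, 0)
    9: (1, 1, 1, 1, 5)
    10: (1, 5, 2, 0, 1)
    11: (4, 1, 0, 0, 0)
    12: (4, 1, 0, 0, 0)
    13: (3, 3, 2, 0, 0)
    14: (0, 2, 3, 2, 0)
    15: (3, 3, 2, 0, 0)
    16: (1, 1, 1, 1, 5)
    17: (1, 1, 1, 1, 5)
    18: (4, 1, 0, 0, 0)

Grouping the 18 weights by Ā_11-representative: 5 linkage classes.

[[1, 13, 15], [2, 3, 10], [4, 7, 8, 14], [5, 6, 9, 16, 17], [11, 12, 18]]


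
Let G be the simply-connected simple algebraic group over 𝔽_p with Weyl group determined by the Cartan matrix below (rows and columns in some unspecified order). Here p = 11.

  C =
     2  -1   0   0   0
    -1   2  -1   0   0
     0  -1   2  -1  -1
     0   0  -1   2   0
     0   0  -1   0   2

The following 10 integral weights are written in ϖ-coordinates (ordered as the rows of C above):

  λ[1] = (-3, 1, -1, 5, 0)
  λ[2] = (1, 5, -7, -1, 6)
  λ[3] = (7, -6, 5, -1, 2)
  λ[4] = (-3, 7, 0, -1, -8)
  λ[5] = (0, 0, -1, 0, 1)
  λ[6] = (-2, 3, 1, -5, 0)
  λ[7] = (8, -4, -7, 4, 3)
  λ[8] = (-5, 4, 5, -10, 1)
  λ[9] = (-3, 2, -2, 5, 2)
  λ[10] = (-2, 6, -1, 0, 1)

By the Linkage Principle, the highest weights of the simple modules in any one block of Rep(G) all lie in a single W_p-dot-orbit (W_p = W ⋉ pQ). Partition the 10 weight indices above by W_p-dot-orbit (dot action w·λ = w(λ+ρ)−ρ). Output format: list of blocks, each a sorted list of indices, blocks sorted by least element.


Dynkin diagram of C (from the 8 off-diagonal −1 entries): D_5.

W_11-reps of the 10 weights in Ā_11 (same 5-coord order as C):

  [1] (2, 0, 0, 6, 1);  [2] (2, 0, 0, 6, 1);  [3] (1, 1, 0, 1, 2);  [4] (2, 0, 0, 6, 1);  [5] (1, 1, 0, 1, 2);  [6] (1, 1, 1, 2, 1);  [7] (0, 0, 3, 2, 1);  [8] (2, 0, 0, 6, 1);  [9] (2, 0, 1, 5, 2);  [10] (1, 1, 0, 1, 2)

These 10 weights hit 5 W_11-dot-orbits; sizes (4, 3, 1, 1, 1):

[[1, 2, 4, 8], [3, 5, 10], [6], [7], [9]]


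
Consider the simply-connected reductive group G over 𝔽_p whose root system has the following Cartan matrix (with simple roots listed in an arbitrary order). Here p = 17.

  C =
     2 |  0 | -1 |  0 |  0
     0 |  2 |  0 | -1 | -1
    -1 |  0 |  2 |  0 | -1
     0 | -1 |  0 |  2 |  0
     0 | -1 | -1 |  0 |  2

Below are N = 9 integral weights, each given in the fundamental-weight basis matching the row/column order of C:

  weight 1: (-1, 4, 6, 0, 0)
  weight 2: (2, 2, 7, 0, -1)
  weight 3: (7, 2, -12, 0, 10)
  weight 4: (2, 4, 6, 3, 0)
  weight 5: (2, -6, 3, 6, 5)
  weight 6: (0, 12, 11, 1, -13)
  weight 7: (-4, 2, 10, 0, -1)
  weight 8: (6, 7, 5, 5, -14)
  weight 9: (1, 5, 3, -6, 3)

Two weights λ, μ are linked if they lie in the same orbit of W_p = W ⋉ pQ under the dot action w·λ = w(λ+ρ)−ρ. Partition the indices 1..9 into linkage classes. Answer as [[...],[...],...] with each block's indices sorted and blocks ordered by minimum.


Dynkin diagram of C (from the 8 off-diagonal −1 entries): A_5.

Each λ_j+ρ reduced to Ā_17; 5-tuples below use C's row order:

  [1] (0, 5, 7, 1, 1) · [2] (3, 3, 8, 1, 0) · [3] (3, 3, 8, 1, 0) · [4] (0, 5, 7, 1, 1) · [5] (3, 5, 4, 2, 1) · [6] (1, 1, 0, 2, 12) · [7] (3, 3, 8, 1, 0) · [8] (0, 5, 7, 1, 1) · [9] (2, 1, 4, 5, 4)

These 9 weights hit 5 W_17-dot-orbits; sizes (3, 3, 1, 1, 1):

[[1, 4, 8], [2, 3, 7], [5], [6], [9]]


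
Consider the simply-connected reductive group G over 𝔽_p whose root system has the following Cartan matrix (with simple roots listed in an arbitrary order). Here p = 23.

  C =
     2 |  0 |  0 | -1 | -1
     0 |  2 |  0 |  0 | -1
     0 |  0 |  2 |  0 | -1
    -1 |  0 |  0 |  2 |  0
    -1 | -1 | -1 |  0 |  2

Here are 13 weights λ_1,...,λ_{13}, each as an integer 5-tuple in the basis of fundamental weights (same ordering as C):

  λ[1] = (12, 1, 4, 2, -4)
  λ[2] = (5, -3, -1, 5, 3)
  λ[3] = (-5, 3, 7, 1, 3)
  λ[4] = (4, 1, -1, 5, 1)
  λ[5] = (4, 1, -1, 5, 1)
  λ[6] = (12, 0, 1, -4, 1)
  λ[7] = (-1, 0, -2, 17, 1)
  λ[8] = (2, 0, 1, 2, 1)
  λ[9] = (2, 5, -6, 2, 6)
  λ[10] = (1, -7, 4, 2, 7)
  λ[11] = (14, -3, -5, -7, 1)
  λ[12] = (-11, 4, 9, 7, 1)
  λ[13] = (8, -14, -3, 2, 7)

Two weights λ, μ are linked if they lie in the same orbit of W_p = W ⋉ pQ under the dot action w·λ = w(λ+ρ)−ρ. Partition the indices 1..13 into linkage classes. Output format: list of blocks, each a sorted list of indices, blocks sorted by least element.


Type D_5, rank 5, |W|=1920; reorder rows/cols to standard.

Folding the 13 weights λ_j+ρ into Ā_23 (reps in the given 5-coord order):

    [1] (3, 1, 2, 3, 2)
    [2] (5, 2, 0, 6, 2)
    [3] (2, 4, 8, 2, 0)
    [4] (5, 2, 0, 6, 2)
    [5] (5, 2, 0, 6, 2)
    [6] (3, 1, 2, 3, 2)
    [7] (0, 1, 1, 18, 1)
    [8] (3, 1, 2, 3, 2)
    [9] (2, 6, 5, 3, 2)
    [10] (2, 6, 5, 3, 2)
    [11] (5, 2, 0, 6, 2)
    [12] (0, 3, 2, 2, 5)
    [13] (2, 6, 5, 3, 2)

Partition of {1..13} into 6 W_23-dot-orbits:

[[1, 6, 8], [2, 4, 5, 11], [3], [7], [9, 10, 13], [12]]


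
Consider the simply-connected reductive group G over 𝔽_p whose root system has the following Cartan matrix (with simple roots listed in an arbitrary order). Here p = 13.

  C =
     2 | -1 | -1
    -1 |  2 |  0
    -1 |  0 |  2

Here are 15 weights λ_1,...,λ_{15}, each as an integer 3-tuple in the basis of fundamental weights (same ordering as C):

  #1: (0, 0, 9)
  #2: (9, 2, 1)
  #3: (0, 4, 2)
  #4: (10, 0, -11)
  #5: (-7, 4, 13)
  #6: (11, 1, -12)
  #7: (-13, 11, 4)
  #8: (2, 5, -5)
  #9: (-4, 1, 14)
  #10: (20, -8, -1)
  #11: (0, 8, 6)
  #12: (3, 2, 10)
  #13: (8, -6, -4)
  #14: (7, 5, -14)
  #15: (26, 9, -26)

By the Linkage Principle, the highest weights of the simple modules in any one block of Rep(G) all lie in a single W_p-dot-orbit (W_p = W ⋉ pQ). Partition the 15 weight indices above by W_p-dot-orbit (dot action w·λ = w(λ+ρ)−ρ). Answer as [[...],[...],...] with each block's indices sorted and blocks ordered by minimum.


Dynkin diagram of C (from the 4 off-diagonal −1 entries): A_3.

W_13-reps of the 15 weights in Ā_13 (same 3-coord order as C):

    λ_1 → (1, 1, 10)
    λ_2 → (10, 1, 0)
    λ_3 → (1, 5, 3)
    λ_4 → (1, 1, 10)
    λ_5 → (5, 0, 7)
    λ_6 → (1, 1, 10)
    λ_7 → (5, 0, 7)
    λ_8 → (1, 5, 3)
    λ_9 → (1, 1, 10)
    λ_10 → (5, 0, 7)
    λ_11 → (1, 5, 3)
    λ_12 → (2, 2, 6)
    λ_13 → (1, 5, 3)
    λ_14 → (5, 0, 7)
    λ_15 → (1, 1, 10)

Grouping the 15 weights by Ā_13-representative: 5 linkage classes.

[[1, 4, 6, 9, 15], [2], [3, 8, 11, 13], [5, 7, 10, 14], [12]]


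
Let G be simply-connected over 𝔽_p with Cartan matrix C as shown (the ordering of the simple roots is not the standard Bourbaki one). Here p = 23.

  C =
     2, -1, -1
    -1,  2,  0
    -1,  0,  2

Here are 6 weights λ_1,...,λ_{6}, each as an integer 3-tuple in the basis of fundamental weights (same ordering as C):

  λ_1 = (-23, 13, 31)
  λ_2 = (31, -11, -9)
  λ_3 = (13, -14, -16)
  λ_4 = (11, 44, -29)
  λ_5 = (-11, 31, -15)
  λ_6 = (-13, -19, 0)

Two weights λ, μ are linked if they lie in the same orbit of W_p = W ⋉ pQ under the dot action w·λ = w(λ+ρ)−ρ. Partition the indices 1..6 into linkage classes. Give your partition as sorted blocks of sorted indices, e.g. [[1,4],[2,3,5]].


A_3 Cartan matrix, 3 simple roots permuted; ρ=(1,1,1).

W_23-reps of the 6 weights in Ā_23 (same 3-coord order as C):

  λ_1 → (13, 1, 1) · λ_2 → (13, 1, 1) · λ_3 → (13, 1, 1) · λ_4 → (5, 6, 11) · λ_5 → (13, 1, 1) · λ_6 → (5, 6, 11)

2 distinct reps among the 6 weights ⇒ 2 W_23-linkage classes:

[[1, 2, 3, 5], [4, 6]]


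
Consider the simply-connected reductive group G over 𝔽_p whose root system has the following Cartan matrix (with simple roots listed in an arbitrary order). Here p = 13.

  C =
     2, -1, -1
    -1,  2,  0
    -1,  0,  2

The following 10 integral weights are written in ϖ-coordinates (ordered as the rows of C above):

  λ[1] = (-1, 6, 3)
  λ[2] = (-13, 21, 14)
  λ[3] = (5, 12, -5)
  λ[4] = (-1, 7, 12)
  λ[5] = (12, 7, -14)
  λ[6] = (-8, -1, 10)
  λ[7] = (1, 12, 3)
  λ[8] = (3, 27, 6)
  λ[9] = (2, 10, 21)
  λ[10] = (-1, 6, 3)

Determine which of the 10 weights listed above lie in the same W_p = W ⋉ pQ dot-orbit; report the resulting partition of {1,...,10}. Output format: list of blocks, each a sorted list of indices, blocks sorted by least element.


C ↔ A_3 under row/col permutation; |W(A_3)| = 24.

Each λ_j+ρ reduced to Ā_13; 3-tuples below use C's row order:

  1: (0, 7, 4)
  2: (1, 2, 9)
  3: (0, 7, 2)
  4: (0, 0, 5)
  5: (0, 0, 5)
  6: (0, 7, 4)
  7: (0, 7, 2)
  8: (0, 7, 2)
  9: (1, 2, 9)
  10: (0, 7, 4)

Partition of {1..10} into 4 W_13-dot-orbits:

[[1, 6, 10], [2, 9], [3, 7, 8], [4, 5]]


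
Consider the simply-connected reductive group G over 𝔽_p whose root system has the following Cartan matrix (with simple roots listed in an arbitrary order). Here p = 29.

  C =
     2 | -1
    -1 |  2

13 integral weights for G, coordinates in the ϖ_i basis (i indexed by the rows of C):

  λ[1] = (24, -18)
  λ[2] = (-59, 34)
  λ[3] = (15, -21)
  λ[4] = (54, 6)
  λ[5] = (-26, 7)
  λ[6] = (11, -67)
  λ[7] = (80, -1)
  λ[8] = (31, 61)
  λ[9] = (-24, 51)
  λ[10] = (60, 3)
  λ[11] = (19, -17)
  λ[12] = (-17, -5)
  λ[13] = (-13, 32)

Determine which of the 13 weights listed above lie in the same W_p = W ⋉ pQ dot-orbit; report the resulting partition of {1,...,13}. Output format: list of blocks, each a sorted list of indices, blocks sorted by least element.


A_2 Cartan matrix, 2 simple roots permuted; ρ=(1,1).

λ_j+ρ reflected into Ā_29 (⟨·,θ^∨⟩≤29); 2-tuples as given:

  λ_1 → (8, 17)
  λ_2 → (0, 6)
  λ_3 → (4, 16)
  λ_4 → (4, 22)
  λ_5 → (8, 17)
  λ_6 → (8, 17)
  λ_7 → (0, 6)
  λ_8 → (4, 22)
  λ_9 → (0, 6)
  λ_10 → (4, 22)
  λ_11 → (4, 16)
  λ_12 → (4, 16)
  λ_13 → (8, 17)

Partition of {1..13} into 4 W_29-dot-orbits:

[[1, 5, 6, 13], [2, 7, 9], [3, 11, 12], [4, 8, 10]]


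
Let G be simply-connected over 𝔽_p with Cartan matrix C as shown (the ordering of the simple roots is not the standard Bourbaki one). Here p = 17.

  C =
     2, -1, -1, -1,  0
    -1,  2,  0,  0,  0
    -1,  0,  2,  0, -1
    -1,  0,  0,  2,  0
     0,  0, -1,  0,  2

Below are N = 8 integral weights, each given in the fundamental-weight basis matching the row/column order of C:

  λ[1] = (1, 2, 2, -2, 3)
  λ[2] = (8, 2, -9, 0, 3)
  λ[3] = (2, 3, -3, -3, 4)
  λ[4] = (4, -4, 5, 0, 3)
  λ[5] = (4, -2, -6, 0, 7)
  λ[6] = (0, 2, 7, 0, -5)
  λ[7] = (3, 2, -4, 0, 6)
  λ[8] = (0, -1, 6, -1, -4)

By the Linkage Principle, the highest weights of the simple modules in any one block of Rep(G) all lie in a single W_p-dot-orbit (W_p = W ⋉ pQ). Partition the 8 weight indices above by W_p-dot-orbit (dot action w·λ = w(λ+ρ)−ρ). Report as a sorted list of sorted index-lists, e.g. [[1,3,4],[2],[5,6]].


Cartan matrix: type D_5 (|W|=1920); un-permuting the 5 rows.

Each λ_j+ρ reduced to Ā_17; 5-tuples below use C's row order:

    λ_1+ρ ↦ (1, 3, 3, 1, 4)
    λ_2+ρ ↦ (1, 3, 3, 1, 4)
    λ_3+ρ ↦ (1, 3, 1, 1, 3)
    λ_4+ρ ↦ (1, 3, 1, 1, 3)
    λ_5+ρ ↦ (1, 0, 4, 0, 3)
    λ_6+ρ ↦ (1, 3, 3, 1, 4)
    λ_7+ρ ↦ (1, 3, 3, 1, 4)
    λ_8+ρ ↦ (1, 0, 4, 0, 3)

3 distinct reps among the 8 weights ⇒ 3 W_17-linkage classes:

[[1, 2, 6, 7], [3, 4], [5, 8]]


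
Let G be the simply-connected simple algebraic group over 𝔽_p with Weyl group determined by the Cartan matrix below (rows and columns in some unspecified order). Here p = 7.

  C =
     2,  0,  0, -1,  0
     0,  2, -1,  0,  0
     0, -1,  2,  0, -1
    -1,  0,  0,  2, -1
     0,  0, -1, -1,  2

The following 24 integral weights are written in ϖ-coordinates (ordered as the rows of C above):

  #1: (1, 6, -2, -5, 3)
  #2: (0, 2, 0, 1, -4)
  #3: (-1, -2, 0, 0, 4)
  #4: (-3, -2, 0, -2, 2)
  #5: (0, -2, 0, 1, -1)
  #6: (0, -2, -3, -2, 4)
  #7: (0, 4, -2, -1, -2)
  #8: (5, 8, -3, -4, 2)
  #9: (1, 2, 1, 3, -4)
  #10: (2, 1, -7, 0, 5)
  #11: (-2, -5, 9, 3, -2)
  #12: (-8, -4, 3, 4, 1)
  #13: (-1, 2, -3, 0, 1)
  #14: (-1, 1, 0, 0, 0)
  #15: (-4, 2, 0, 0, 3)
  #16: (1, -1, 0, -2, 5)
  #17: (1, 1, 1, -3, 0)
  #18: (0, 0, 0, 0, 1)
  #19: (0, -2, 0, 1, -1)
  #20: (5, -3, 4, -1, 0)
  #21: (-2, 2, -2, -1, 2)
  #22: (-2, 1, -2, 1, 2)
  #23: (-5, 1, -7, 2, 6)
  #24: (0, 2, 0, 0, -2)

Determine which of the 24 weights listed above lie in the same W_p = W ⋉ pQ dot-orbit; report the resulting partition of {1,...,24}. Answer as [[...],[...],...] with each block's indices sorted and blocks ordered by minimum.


C ↔ A_5 under row/col permutation; |W(A_5)| = 720.

λ_j+ρ reflected into Ā_7 (⟨·,θ^∨⟩≤7); 5-tuples as given:

  1: (1, 3, 0, 0, 1)
  2: (0, 1, 2, 1, 0)
  3: (0, 1, 0, 1, 5)
  4: (1, 1, 0, 2, 0)
  5: (1, 1, 0, 2, 0)
  6: (0, 2, 1, 1, 1)
  7: (1, 3, 0, 0, 1)
  8: (1, 1, 0, 2, 0)
  9: (1, 1, 1, 1, 2)
  10: (0, 1, 2, 1, 0)
  11: (1, 1, 1, 1, 2)
  12: (1, 1, 0, 2, 0)
  13: (0, 1, 2, 1, 0)
  14: (0, 2, 1, 1, 1)
  15: (1, 1, 1, 1, 2)
  16: (0, 1, 0, 1, 5)
  17: (0, 2, 1, 1, 1)
  18: (1, 1, 1, 1, 2)
  19: (1, 1, 0, 2, 0)
  20: (1, 3, 0, 0, 1)
  21: (0, 2, 1, 1, 1)
  22: (1, 1, 1, 1, 2)
  23: (0, 1, 2, 1, 0)
  24: (1, 3, 0, 0, 1)

The 24 indices split into 6 linkage classes (same alcove rep ⇔ same W_7-dot-orbit):

[[1, 7, 20, 24], [2, 10, 13, 23], [3, 16], [4, 5, 8, 12, 19], [6, 14, 17, 21], [9, 11, 15, 18, 22]]


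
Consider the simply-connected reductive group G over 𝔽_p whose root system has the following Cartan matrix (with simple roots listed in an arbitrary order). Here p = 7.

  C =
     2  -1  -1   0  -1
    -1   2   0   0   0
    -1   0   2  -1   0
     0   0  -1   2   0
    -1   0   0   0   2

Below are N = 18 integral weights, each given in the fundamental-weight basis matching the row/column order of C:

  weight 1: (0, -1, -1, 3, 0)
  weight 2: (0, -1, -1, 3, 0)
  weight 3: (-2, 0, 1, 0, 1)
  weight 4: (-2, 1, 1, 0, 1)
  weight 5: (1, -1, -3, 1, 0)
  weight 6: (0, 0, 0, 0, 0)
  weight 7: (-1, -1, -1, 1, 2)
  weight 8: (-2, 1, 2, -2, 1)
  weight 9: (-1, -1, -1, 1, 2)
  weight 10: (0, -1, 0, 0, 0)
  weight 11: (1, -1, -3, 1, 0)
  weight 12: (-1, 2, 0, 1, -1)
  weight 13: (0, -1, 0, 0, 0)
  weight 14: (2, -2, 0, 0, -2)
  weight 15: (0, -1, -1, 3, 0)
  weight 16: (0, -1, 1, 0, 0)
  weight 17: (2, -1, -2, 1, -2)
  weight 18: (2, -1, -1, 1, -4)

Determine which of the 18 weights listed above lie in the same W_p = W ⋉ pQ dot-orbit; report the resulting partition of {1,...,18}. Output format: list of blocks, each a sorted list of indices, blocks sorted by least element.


Root system D_5: the 5×5 matrix C matches after relabeling.

Ā_7 reps of the 18 weights (D_5, coords as presented):

    λ_1 → (1, 0, 0, 4, 1)
    λ_2 → (1, 0, 0, 4, 1)
    λ_3 → (1, 0, 1, 1, 1)
    λ_4 → (1, 1, 1, 1, 1)
    λ_5 → (0, 0, 2, 0, 1)
    λ_6 → (1, 1, 1, 1, 1)
    λ_7 → (0, 0, 0, 2, 3)
    λ_8 → (1, 1, 1, 1, 1)
    λ_9 → (0, 0, 0, 2, 3)
    λ_10 → (1, 0, 1, 1, 1)
    λ_11 → (0, 0, 2, 0, 1)
    λ_12 → (0, 3, 1, 2, 0)
    λ_13 → (1, 0, 1, 1, 1)
    λ_14 → (1, 1, 1, 1, 1)
    λ_15 → (1, 0, 0, 4, 1)
    λ_16 → (1, 0, 1, 1, 1)
    λ_17 → (1, 0, 1, 1, 1)
    λ_18 → (0, 0, 0, 2, 3)

Grouping the 18 weights by Ā_7-representative: 6 linkage classes.

[[1, 2, 15], [3, 10, 13, 16, 17], [4, 6, 8, 14], [5, 11], [7, 9, 18], [12]]


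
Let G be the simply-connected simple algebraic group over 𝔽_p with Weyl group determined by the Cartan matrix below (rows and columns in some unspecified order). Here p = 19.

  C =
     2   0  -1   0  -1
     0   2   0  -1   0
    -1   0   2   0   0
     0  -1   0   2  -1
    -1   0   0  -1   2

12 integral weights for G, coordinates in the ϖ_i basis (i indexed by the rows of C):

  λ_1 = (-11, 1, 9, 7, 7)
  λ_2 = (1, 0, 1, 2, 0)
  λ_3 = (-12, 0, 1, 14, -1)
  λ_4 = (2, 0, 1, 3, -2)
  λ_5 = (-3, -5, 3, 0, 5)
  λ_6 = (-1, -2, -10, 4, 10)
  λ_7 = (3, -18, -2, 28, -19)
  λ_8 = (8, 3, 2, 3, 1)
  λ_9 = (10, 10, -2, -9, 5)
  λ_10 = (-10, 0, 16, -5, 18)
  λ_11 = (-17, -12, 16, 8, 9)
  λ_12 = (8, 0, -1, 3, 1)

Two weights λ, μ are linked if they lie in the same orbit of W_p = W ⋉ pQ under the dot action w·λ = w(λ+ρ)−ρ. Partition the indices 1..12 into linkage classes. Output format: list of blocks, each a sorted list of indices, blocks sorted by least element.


Type A_5, rank 5, |W|=720; reorder rows/cols to standard.

Folding the 12 weights λ_j+ρ into Ā_19 (reps in the given 5-coord order):

  1: (8, 2, 0, 6, 2) · 2: (2, 1, 2, 3, 1) · 3: (9, 1, 0, 4, 2) · 4: (2, 1, 2, 3, 1) · 5: (2, 1, 2, 3, 1) · 6: (9, 1, 0, 4, 2) · 7: (2, 1, 2, 3, 1) · 8: (9, 1, 0, 4, 2) · 9: (8, 2, 0, 6, 2) · 10: (9, 1, 0, 4, 2) · 11: (8, 2, 0, 6, 2) · 12: (9, 1, 0, 4, 2)

Partition of {1..12} into 3 W_19-dot-orbits:

[[1, 9, 11], [2, 4, 5, 7], [3, 6, 8, 10, 12]]
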